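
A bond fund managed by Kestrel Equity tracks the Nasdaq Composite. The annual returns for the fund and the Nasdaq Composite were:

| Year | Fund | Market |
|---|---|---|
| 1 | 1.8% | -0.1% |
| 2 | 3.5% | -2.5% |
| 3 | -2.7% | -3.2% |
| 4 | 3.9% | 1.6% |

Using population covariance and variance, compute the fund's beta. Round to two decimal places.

0.87

r̄p = 1.6250%,  r̄m = -1.0500%
Cov = Σ(rp − r̄p)(rm − r̄m) / 4 = 3.1938
Var(rm) = Σ(rm − r̄m)² / 4 = 3.6625
β = Cov / Var = 3.1938 / 3.6625 = 0.8720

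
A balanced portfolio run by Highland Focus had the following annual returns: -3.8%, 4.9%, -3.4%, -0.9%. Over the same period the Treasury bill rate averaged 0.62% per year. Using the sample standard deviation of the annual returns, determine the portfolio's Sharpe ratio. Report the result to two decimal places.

r̄ = (-3.8 + 4.9 − 3.4 − 0.9) / 4 = -3.20 / 4 = -0.8000%
Σ(r − r̄)² = 48.2600; sample σ = √(48.2600/3) = 4.0108%
Sharpe = (r̄ − rf) / σ = (-0.8000 − 0.62) / 4.0108 = -1.4200 / 4.0108 = -0.3540

-0.35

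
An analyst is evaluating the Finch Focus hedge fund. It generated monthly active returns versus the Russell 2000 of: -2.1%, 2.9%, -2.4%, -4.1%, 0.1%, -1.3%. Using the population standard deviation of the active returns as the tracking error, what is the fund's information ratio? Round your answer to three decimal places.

-0.522

μ = (-2.1 + 2.9 − 2.4 − 4.1 + 0.1 − 1.3) / 6 = -6.90 / 6 = -1.1500%
Population σ = √[Σ(r − μ)² / 6] = √[29.1550 / 6] = √4.8592 = 2.2044%
IR = μ / tracking error = -1.1500 / 2.2044 = -0.5217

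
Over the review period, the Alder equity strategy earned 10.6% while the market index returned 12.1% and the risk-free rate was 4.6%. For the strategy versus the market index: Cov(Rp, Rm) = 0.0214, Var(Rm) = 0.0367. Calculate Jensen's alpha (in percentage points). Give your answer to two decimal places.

β = Cov / Var = 0.0214 / 0.0367 = 0.5831
E[R] = Rf + β(Rm − Rf) = 4.6% + 0.5831 × (12.1% − 4.6%) = 8.9733%
α = Rp − E[R] = 10.6% − 8.9733% = 1.6267

1.63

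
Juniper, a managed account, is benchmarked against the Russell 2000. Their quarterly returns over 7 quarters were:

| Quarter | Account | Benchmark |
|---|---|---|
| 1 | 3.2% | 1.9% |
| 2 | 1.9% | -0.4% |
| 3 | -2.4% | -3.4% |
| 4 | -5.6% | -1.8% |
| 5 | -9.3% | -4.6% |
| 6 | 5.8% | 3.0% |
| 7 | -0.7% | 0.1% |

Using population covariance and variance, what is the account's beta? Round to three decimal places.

r̄p = -1.0143%,  r̄m = -0.7429%
Cov = Σ(rp − r̄p)(rm − r̄m) / 7 = 11.1994
Var(rm) = Σ(rm − r̄m)² / 7 = 6.4110
β = Cov / Var = 11.1994 / 6.4110 = 1.7469

1.747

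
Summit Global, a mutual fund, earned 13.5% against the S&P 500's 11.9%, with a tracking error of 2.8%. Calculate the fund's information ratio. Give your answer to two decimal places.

IR = (Rp − Rb) / TE = (13.5% − 11.9%) / 2.8% = 1.60% / 2.8% = 0.5714

0.57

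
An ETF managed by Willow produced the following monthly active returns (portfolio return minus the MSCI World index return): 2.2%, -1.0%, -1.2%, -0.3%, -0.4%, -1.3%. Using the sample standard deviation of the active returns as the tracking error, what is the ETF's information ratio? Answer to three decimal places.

-0.255

μ = (2.2 − 1 − 1.2 − 0.3 − 0.4 − 1.3) / 6 = -0.3333%
Sample σ = √[Σ(r − μ)² / 5] = √[8.5533 / 5] = √1.7107 = 1.3079%
IR = μ / tracking error = -0.3333 / 1.3079 = -0.2548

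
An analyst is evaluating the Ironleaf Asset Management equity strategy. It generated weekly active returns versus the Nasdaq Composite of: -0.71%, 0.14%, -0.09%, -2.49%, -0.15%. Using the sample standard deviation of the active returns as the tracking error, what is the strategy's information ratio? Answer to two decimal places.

-0.62

μ = (-0.71 + 0.14 − 0.09 − 2.49 − 0.15) / 5 = -0.6600%
Σ(r − μ)² = (-0.71 − (-0.6600))² + (0.14 − (-0.6600))² + … = 4.5764
σ = √[4.5764 / 4] = 1.0696%
IR = μ / tracking error = -0.6600 / 1.0696 = -0.6171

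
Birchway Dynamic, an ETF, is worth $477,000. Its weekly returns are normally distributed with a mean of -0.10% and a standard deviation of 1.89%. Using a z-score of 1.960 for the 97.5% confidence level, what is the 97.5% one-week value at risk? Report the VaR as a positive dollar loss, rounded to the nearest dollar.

$18,147

Return at the 97.5% tail: μ − z·σ = -0.10% − 1.960 × 1.89% = -0.1 − 3.7044 = -3.8044%
VaR = −(-3.8044%) × $477,000 = 3.8044% × $477,000 = $18,147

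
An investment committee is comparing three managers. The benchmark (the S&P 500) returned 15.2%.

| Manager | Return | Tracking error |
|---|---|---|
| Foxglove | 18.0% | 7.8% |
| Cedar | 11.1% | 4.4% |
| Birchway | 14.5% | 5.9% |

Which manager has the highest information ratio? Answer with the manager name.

Foxglove

Foxglove: IR = (18.0% − 15.2%) / 7.8% = 0.359
Cedar: IR = (11.1% − 15.2%) / 4.4% = -0.932
Birchway: IR = (14.5% − 15.2%) / 5.9% = -0.119
Highest: Foxglove (0.359).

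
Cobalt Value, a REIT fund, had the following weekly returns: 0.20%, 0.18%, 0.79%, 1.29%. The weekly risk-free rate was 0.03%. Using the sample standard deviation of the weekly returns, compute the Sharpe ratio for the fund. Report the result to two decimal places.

1.10

μ = (0.2 + 0.18 + 0.79 + 1.29) / 4 = 2.460 / 4 = 0.6150%
Sample std dev = √[0.8477 / 3] = 0.5316%
Sharpe = (μ − rf) / σ = (0.6150 − 0.03) / 0.5316 = 0.5850 / 0.5316 = 1.1005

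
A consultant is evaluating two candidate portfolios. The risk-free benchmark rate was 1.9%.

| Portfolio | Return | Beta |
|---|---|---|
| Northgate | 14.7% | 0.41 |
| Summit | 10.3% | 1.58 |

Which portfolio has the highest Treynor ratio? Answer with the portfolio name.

Northgate: Treynor = (14.7% − 1.9%) / 0.41 = 31.220
Summit: Treynor = (10.3% − 1.9%) / 1.58 = 5.316
Highest: Northgate (31.220).

Northgate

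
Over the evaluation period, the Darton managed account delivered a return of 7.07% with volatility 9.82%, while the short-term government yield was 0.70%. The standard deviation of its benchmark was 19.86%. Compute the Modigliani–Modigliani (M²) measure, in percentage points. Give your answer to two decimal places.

13.58

Sharpe = (Rp − Rf) / σp = (7.07% − 0.70%) / 9.82% = 0.6487
M² = Rf + Sharpe × σm = 0.70% + 0.6487 × 19.86% = 13.5832%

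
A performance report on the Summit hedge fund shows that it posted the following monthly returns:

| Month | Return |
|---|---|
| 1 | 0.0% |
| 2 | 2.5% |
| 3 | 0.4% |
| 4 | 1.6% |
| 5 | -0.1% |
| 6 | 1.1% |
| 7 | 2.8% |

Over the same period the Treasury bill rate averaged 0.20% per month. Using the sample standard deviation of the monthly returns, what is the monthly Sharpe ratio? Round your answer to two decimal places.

0.84

r̄ = (0 + 2.5 + 0.4 + 1.6 − 0.1 + 1.1 + 2.8) / 7 = 8.30 / 7 = 1.1857%
Σ(r − r̄)² = (0 − 1.1857)² + (2.5 − 1.1857)² + … = 8.1886
σ = √[8.1886 / 6] = 1.1682%
Sharpe = (r̄ − rf) / σ = (1.1857 − 0.2) / 1.1682 = 0.9857 / 1.1682 = 0.8438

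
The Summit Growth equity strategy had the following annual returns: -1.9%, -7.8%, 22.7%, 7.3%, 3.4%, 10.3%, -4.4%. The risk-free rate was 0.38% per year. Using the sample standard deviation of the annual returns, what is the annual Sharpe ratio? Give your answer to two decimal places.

Mean return r̄ = 29.60 / 7 = 4.2286%
Σ(r − r̄)² = (-1.9 − 4.2286)² + (-7.8 − 4.2286)² + (22.7 − 4.2286)² + … = 644.8743
σ = √[644.8743 / 6] = 10.3672%
Sharpe = (r̄ − rf) / σ = (4.2286 − 0.38) / 10.3672 = 3.8486 / 10.3672 = 0.3712

0.37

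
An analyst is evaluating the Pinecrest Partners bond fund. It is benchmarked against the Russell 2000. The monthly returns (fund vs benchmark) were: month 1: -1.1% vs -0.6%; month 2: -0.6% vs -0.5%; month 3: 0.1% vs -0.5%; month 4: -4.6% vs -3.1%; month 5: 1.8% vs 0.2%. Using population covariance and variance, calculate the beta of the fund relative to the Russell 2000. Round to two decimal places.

1.79

r̄p = -0.8800%,  r̄m = -0.9000%
Cov = Σ(rp − r̄p)(rm − r̄m) / 5 = 2.3140
Var(rm) = Σ(rm − r̄m)² / 5 = 1.2920
β = Cov / Var = 2.3140 / 1.2920 = 1.7910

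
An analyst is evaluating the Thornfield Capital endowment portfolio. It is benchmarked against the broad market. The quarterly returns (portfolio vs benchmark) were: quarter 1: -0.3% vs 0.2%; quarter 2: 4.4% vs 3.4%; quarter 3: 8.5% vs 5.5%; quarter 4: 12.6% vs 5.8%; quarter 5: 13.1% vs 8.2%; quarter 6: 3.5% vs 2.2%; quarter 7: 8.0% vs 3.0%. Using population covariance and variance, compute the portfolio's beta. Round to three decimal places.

r̄p = 7.1143%,  r̄m = 4.0429%
Cov = Σ(rp − r̄p)(rm − r̄m) / 7 = 10.3594
Var(rm) = Σ(rm − r̄m)² / 7 = 6.0224
β = Cov / Var = 10.3594 / 6.0224 = 1.7201

1.720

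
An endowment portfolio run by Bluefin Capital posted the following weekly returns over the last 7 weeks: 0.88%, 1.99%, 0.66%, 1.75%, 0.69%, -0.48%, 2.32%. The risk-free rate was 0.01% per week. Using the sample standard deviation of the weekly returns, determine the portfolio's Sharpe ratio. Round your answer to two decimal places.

1.14

μ = (0.88 + 1.99 + 0.66 + 1.75 + 0.69 − 0.48 + 2.32) / 7 = 1.1157%
Sample std dev = √[5.6078 / 6] = 0.9668%
Sharpe = (μ − rf) / σ = (1.1157 − 0.01) / 0.9668 = 1.1057 / 0.9668 = 1.1437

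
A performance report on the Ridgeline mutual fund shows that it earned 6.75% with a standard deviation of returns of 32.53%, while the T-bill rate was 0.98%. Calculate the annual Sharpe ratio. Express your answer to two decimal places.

Sharpe = (Rp − Rf) / σp = (6.75% − 0.98%) / 32.53% = 5.77% / 32.53% = 0.1774

0.18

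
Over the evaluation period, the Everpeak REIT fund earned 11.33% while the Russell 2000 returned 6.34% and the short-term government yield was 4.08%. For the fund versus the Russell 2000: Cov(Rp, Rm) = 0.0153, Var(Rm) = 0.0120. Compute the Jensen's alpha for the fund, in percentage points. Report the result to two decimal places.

4.37

β = Cov / Var = 0.0153 / 0.0120 = 1.2750
E[R] = Rf + β(Rm − Rf) = 4.08% + 1.2750 × (6.34% − 4.08%) = 6.9615%
α = Rp − E[R] = 11.33% − 6.9615% = 4.3685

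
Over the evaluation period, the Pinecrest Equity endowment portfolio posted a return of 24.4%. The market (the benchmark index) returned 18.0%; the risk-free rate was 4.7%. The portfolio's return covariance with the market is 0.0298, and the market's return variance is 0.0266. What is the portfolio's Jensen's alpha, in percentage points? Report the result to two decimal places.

4.80

β = Cov / Var = 0.0298 / 0.0266 = 1.1203
E[R] = Rf + β(Rm − Rf) = 4.7% + 1.1203 × (18.0% − 4.7%) = 19.6000%
α = Rp − E[R] = 24.4% − 19.6000% = 4.8000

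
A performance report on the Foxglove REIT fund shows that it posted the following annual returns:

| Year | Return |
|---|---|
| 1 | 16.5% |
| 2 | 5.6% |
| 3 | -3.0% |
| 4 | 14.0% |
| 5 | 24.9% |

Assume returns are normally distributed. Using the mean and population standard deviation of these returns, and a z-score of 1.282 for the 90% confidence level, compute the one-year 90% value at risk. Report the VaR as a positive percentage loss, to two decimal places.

μ = (16.5 + 5.6 − 3 + 14 + 24.9) / 5 = 11.6000%
Population σ = √[Σ(r − μ)² / 5] = √[455.8200 / 5] = √91.1640 = 9.5480%
VaR = −(μ − z·σ) = −(11.6000 − 1.282 × 9.5480) = −(-0.6405) = 0.6405%

0.64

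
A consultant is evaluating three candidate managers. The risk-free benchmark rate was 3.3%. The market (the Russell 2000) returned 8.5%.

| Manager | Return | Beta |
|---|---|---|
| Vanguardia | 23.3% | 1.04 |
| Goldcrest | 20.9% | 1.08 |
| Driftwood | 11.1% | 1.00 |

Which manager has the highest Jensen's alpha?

Vanguardia

Vanguardia: α = 23.3% − [3.3% + 1.04 × (8.5% − 3.3%)] = 14.592
Goldcrest: α = 20.9% − [3.3% + 1.08 × (8.5% − 3.3%)] = 11.984
Driftwood: α = 11.1% − [3.3% + 1.00 × (8.5% − 3.3%)] = 2.600
Highest: Vanguardia (14.592).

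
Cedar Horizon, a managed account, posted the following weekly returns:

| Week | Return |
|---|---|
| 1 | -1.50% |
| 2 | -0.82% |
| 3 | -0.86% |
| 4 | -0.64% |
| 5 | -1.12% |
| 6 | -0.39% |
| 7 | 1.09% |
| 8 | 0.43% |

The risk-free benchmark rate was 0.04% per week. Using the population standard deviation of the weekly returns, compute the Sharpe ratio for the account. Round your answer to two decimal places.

Mean return r̄ = -3.810 / 8 = -0.4763%
Σ(r − r̄)² = 5.0366; population σ = √(5.0366/8) = 0.7935%
Sharpe = (r̄ − rf) / σ = (-0.4763 − 0.04) / 0.7935 = -0.5163 / 0.7935 = -0.6507

-0.65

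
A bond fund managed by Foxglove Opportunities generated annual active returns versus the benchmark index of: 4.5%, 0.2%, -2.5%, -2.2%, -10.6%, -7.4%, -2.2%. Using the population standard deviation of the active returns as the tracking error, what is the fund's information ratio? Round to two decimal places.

-0.63

r̄ = (4.5 + 0.2 − 2.5 − 2.2 − 10.6 − 7.4 − 2.2) / 7 = -2.8857%
Population std dev = √[145.0486 / 7] = 4.5521%
IR = r̄ / tracking error = -2.8857 / 4.5521 = -0.6339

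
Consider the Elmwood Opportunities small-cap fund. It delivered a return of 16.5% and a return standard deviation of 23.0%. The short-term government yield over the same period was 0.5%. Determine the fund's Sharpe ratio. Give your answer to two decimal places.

Sharpe = (Rp − Rf) / σp = (16.5% − 0.5%) / 23.0% = 16.00% / 23.0% = 0.6957

0.70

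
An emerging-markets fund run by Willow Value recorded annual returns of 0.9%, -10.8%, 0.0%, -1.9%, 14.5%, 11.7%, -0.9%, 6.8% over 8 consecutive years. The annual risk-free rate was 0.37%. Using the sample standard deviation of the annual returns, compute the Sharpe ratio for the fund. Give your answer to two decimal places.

μ = (0.9 − 10.8 + 0 − 1.9 + 14.5 + 11.7 − 0.9 + 6.8) / 8 = 2.5375%
Sample std dev = √[463.7388 / 7] = 8.1393%
Sharpe = (μ − rf) / σ = (2.5375 − 0.37) / 8.1393 = 2.1675 / 8.1393 = 0.2663

0.27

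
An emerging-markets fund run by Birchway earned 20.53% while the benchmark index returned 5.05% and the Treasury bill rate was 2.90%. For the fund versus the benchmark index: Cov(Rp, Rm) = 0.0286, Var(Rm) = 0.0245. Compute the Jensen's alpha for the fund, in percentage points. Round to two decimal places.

β = Cov / Var = 0.0286 / 0.0245 = 1.1673
E[R] = Rf + β(Rm − Rf) = 2.90% + 1.1673 × (5.05% − 2.90%) = 5.4097%
α = Rp − E[R] = 20.53% − 5.4097% = 15.1203

15.12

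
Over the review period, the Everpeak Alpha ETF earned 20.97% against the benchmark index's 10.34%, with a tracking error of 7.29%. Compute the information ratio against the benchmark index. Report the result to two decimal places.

IR = (Rp − Rb) / TE = (20.97% − 10.34%) / 7.29% = 10.63% / 7.29% = 1.4582

1.46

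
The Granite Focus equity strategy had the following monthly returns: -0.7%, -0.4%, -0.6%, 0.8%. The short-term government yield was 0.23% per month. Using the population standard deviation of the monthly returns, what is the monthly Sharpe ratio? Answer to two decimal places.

Mean return μ = -0.90 / 4 = -0.2250%
Population σ = √[Σ(r − μ)² / 4] = √[1.4475 / 4] = √0.3619 = 0.6016%
Sharpe = (μ − rf) / σ = (-0.2250 − 0.23) / 0.6016 = -0.4550 / 0.6016 = -0.7563

-0.76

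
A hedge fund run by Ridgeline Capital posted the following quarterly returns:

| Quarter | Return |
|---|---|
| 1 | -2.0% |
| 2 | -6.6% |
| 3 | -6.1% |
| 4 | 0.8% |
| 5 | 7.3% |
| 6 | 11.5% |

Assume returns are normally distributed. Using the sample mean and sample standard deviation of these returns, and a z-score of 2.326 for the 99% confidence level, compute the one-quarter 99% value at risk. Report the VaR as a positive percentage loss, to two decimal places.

16.18

μ = (-2 − 6.6 − 6.1 + 0.8 + 7.3 + 11.5) / 6 = 4.90 / 6 = 0.8167%
Σ(r − μ)² = (-2 − 0.8167)² + (-6.6 − 0.8167)² + (-6.1 − 0.8167)² + … = 266.9483
sample σ = √(266.9483 / 5) = √53.3897 = 7.3068%
VaR = −(μ − z·σ) = −(0.8167 − 2.326 × 7.3068) = −(-16.1789) = 16.1789%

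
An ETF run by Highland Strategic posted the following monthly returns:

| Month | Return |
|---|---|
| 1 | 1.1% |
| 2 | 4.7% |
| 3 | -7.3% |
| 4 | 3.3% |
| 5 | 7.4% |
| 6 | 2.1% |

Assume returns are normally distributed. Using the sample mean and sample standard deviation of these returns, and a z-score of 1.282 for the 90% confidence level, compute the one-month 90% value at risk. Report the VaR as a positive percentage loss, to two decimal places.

Mean return r̄ = 11.30 / 6 = 1.8833%
Σ(r − r̄)² = (1.1 − 1.8833)² + (4.7 − 1.8833)² + (-7.3 − 1.8833)² + … = 125.3683
σ = √[125.3683 / 5] = 5.0074%
VaR = −(r̄ − z·σ) = −(1.8833 − 1.282 × 5.0074) = −(-4.5362) = 4.5362%

4.54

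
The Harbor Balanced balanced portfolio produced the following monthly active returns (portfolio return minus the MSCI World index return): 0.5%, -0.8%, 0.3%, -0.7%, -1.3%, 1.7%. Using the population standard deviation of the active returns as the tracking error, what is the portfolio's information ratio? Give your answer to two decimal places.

r̄ = (0.5 − 0.8 + 0.3 − 0.7 − 1.3 + 1.7) / 6 = -0.0500%
Population std dev = √[6.0350 / 6] = 1.0029%
IR = r̄ / tracking error = -0.0500 / 1.0029 = -0.0499

-0.05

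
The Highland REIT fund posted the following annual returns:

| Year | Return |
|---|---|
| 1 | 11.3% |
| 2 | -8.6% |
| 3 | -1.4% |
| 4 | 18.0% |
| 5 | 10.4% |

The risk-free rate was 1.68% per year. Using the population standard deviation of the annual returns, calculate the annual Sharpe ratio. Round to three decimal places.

0.444

μ = (11.3 − 8.6 − 1.4 + 18 + 10.4) / 5 = 29.70 / 5 = 5.9400%
Σ(r − μ)² = 459.3520; population σ = √(459.3520/5) = 9.5849%
Sharpe = (μ − rf) / σ = (5.9400 − 1.68) / 9.5849 = 4.2600 / 9.5849 = 0.4444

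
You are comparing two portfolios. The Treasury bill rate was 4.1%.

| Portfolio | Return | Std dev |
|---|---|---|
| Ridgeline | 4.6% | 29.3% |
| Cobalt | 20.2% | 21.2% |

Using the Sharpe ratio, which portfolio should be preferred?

Cobalt

Ridgeline: Sharpe ratio = (4.6% − 4.1%) / 29.3% = 0.017
Cobalt: Sharpe ratio = (20.2% − 4.1%) / 21.2% = 0.759
Highest: Cobalt (0.759).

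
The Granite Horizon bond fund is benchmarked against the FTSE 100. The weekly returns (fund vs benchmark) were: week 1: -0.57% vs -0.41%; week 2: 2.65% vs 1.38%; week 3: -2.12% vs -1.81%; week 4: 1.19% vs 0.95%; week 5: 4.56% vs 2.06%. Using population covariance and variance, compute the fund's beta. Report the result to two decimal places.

1.65

r̄p = 1.1420%,  r̄m = 0.4340%
Cov = Σ(rp − r̄p)(rm − r̄m) / 5 = 3.1548
Var(rm) = Σ(rm − r̄m)² / 5 = 1.9106
β = Cov / Var = 3.1548 / 1.9106 = 1.6512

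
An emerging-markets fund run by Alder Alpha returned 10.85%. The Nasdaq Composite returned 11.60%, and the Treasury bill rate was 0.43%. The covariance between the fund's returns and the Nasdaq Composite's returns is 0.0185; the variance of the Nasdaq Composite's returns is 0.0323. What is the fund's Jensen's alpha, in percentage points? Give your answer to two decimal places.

β = Cov / Var = 0.0185 / 0.0323 = 0.5728
E[R] = Rf + β(Rm − Rf) = 0.43% + 0.5728 × (11.60% − 0.43%) = 6.8282%
α = Rp − E[R] = 10.85% − 6.8282% = 4.0218

4.02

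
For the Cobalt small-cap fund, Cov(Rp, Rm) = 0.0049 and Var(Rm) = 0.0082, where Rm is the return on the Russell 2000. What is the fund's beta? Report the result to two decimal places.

β = Cov(Rp, Rm) / Var(Rm) = 0.0049 / 0.0082 = 0.5976

0.60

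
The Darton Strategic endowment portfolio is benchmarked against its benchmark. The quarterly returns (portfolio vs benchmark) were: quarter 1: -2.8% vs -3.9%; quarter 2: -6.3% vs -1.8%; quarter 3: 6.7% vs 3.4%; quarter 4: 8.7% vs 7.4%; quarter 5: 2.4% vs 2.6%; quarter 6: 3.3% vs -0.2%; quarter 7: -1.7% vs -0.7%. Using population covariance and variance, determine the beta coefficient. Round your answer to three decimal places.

1.243

r̄p = 1.4714%,  r̄m = 0.9714%
Cov = Σ(rp − r̄p)(rm − r̄m) / 7 = 15.1692
Var(rm) = Σ(rm − r̄m)² / 7 = 12.2078
β = Cov / Var = 15.1692 / 12.2078 = 1.2426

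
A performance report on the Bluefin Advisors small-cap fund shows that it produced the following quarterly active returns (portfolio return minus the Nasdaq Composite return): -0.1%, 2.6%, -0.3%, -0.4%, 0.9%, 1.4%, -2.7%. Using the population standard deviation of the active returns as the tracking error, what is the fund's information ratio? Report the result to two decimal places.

0.13

Mean return μ = 1.40 / 7 = 0.2000%
Population std dev = √[16.8000 / 7] = 1.5492%
IR = μ / tracking error = 0.2000 / 1.5492 = 0.1291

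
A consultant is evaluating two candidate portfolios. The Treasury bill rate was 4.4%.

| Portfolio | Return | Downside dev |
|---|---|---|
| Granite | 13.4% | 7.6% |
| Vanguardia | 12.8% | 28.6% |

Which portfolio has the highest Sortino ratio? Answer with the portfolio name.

Granite

Granite: Sortino ratio = (13.4% − 4.4%) / 7.6% = 1.184
Vanguardia: Sortino ratio = (12.8% − 4.4%) / 28.6% = 0.294
Highest: Granite (1.184).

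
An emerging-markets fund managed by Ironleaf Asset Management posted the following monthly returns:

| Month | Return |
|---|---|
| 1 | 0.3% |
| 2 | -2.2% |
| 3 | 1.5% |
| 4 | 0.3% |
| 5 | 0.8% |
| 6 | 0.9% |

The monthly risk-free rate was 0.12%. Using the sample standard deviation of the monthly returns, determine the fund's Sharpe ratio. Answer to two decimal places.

0.11

μ = (0.3 − 2.2 + 1.5 + 0.3 + 0.8 + 0.9) / 6 = 0.2667%
Σ(r − μ)² = 8.2933; sample σ = √(8.2933/5) = 1.2879%
Sharpe = (μ − rf) / σ = (0.2667 − 0.12) / 1.2879 = 0.1467 / 1.2879 = 0.1139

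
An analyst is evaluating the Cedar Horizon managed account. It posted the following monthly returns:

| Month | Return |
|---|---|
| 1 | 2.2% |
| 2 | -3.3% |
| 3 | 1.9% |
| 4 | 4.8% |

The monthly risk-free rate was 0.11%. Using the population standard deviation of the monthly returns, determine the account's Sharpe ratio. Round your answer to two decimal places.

0.44

r̄ = (2.2 − 3.3 + 1.9 + 4.8) / 4 = 5.60 / 4 = 1.4000%
Population σ = √[Σ(r − r̄)² / 4] = √[34.5400 / 4] = √8.6350 = 2.9385%
Sharpe = (r̄ − rf) / σ = (1.4000 − 0.11) / 2.9385 = 1.2900 / 2.9385 = 0.4390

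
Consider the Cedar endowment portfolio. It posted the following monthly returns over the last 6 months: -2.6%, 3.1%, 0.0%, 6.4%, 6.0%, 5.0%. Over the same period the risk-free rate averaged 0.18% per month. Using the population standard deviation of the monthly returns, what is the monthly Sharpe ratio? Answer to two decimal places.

0.85

μ = (-2.6 + 3.1 + 0 + 6.4 + 6 + 5) / 6 = 17.90 / 6 = 2.9833%
Population std dev = √[64.9283 / 6] = 3.2896%
Sharpe = (μ − rf) / σ = (2.9833 − 0.18) / 3.2896 = 2.8033 / 3.2896 = 0.8522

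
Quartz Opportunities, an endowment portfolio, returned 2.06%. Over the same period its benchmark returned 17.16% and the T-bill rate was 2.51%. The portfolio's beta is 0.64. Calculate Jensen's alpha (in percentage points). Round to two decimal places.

-9.83

CAPM expected return = Rf + β(Rm − Rf) = 2.51% + 0.64 × (17.16% − 2.51%) = 2.51 + 0.64 × 14.65 = 11.8860%
Jensen's α = Rp − E[R] = 2.06% − 11.8860% = -9.8260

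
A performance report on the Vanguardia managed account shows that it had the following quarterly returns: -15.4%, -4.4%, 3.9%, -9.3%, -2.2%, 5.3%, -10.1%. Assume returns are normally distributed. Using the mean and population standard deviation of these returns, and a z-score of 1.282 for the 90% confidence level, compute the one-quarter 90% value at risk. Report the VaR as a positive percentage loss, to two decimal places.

r̄ = (-15.4 − 4.4 + 3.9 − 9.3 − 2.2 + 5.3 − 10.1) / 7 = -4.6000%
Σ(r − r̄)² = (-15.4 − (-4.6000))² + (-4.4 − (-4.6000))² + (3.9 − (-4.6000))² + … = 345.0400
σ = √[345.0400 / 7] = 7.0208%
VaR = −(r̄ − z·σ) = −(-4.6000 − 1.282 × 7.0208) = −(-13.6007) = 13.6007%

13.60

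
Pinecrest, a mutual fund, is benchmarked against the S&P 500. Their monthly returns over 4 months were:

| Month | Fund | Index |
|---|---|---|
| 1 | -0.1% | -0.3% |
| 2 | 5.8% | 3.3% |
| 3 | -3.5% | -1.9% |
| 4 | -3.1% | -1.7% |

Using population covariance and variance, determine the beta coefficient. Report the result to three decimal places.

1.780

r̄p = -0.2250%,  r̄m = -0.1500%
Cov = Σ(rp − r̄p)(rm − r̄m) / 4 = 7.7388
Var(rm) = Σ(rm − r̄m)² / 4 = 4.3475
β = Cov / Var = 7.7388 / 4.3475 = 1.7801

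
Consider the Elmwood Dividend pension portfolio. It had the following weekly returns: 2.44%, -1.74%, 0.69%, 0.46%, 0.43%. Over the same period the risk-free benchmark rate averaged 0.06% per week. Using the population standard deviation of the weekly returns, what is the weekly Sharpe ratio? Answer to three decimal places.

μ = (2.44 − 1.74 + 0.69 + 0.46 + 0.43) / 5 = 0.4560%
Σ(r − μ)² = (2.44 − 0.4560)² + (-1.74 − 0.4560)² + (0.69 − 0.4560)² + … = 8.8141
σ = √[8.8141 / 5] = 1.3277%
Sharpe = (μ − rf) / σ = (0.4560 − 0.06) / 1.3277 = 0.3960 / 1.3277 = 0.2983

0.298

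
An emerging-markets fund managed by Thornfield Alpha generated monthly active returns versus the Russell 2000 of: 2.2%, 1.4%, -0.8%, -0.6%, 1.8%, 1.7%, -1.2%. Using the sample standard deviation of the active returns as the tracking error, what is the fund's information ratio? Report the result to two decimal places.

0.45

r̄ = (2.2 + 1.4 − 0.8 − 0.6 + 1.8 + 1.7 − 1.2) / 7 = 0.6429%
Σ(r − r̄)² = 12.4771; sample σ = √(12.4771/6) = 1.4421%
IR = r̄ / tracking error = 0.6429 / 1.4421 = 0.4458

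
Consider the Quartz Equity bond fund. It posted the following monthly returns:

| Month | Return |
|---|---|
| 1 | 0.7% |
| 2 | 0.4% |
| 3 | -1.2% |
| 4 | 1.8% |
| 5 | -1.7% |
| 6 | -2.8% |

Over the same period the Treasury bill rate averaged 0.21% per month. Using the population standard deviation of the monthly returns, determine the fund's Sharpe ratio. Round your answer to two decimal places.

r̄ = (0.7 + 0.4 − 1.2 + 1.8 − 1.7 − 2.8) / 6 = -0.4667%
Σ(r − r̄)² = (0.7 − (-0.4667))² + (0.4 − (-0.4667))² + (-1.2 − (-0.4667))² + … = 14.7533
σ = √[14.7533 / 6] = 1.5681%
Sharpe = (r̄ − rf) / σ = (-0.4667 − 0.21) / 1.5681 = -0.6767 / 1.5681 = -0.4315

-0.43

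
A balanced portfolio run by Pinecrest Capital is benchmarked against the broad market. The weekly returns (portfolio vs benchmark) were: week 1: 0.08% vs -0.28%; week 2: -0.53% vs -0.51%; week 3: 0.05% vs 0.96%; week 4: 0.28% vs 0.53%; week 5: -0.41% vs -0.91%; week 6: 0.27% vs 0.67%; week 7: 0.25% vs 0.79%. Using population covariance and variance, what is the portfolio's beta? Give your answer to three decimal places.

r̄p = -0.0014%,  r̄m = 0.1786%
Cov = Σ(rp − r̄p)(rm − r̄m) / 7 = 0.1711
Var(rm) = Σ(rm − r̄m)² / 7 = 0.4598
β = Cov / Var = 0.1711 / 0.4598 = 0.3721

0.372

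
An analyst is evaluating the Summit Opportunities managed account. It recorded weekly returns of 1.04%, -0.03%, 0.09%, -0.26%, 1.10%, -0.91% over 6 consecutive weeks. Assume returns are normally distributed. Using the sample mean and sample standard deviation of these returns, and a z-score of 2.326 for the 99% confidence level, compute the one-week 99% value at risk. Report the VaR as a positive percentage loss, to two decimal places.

r̄ = (1.04 − 0.03 + 0.09 − 0.26 + 1.1 − 0.91) / 6 = 1.030 / 6 = 0.1717%
Σ(r − r̄)² = (1.04 − 0.1717)² + (-0.03 − 0.1717)² + … = 3.0195
σ = √[3.0195 / 5] = 0.7771%
VaR = −(r̄ − z·σ) = −(0.1717 − 2.326 × 0.7771) = −(-1.6358) = 1.6358%

1.64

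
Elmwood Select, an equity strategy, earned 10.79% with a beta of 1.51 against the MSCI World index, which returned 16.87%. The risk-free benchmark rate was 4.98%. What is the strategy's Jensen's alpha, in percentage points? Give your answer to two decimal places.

-12.14

CAPM expected return = Rf + β(Rm − Rf) = 4.98% + 1.51 × (16.87% − 4.98%) = 4.98 + 1.51 × 11.89 = 22.9339%
Jensen's α = Rp − E[R] = 10.79% − 22.9339% = -12.1439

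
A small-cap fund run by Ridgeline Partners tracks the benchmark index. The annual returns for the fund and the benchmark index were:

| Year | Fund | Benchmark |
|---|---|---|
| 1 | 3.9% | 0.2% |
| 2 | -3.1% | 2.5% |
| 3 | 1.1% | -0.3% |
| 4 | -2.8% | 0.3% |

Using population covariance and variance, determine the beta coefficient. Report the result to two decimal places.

-1.62

r̄p = -0.2250%,  r̄m = 0.6750%
Cov = Σ(rp − r̄p)(rm − r̄m) / 4 = -1.8831
Var(rm) = Σ(rm − r̄m)² / 4 = 1.1619
β = Cov / Var = -1.8831 / 1.1619 = -1.6207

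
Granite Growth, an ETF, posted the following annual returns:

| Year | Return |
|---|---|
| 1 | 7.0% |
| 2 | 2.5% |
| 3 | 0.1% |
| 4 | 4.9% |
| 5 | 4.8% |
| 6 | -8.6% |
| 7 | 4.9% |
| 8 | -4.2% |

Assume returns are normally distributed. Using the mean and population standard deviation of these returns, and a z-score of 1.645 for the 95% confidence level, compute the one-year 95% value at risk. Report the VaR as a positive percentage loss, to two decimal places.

Mean return r̄ = 11.40 / 8 = 1.4250%
Population σ = √[Σ(r − r̄)² / 8] = √[201.6750 / 8] = √25.2094 = 5.0209%
VaR = −(r̄ − z·σ) = −(1.4250 − 1.645 × 5.0209) = −(-6.8344) = 6.8344%

6.83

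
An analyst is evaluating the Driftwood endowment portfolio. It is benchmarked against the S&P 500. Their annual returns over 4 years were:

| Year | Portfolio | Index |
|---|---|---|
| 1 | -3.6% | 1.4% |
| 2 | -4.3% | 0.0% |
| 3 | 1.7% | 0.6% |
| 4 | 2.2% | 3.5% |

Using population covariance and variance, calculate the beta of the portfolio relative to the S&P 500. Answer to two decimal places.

1.31

r̄p = -1.0000%,  r̄m = 1.3750%
Cov = Σ(rp − r̄p)(rm − r̄m) / 4 = 2.2950
Var(rm) = Σ(rm − r̄m)² / 4 = 1.7519
β = Cov / Var = 2.2950 / 1.7519 = 1.3100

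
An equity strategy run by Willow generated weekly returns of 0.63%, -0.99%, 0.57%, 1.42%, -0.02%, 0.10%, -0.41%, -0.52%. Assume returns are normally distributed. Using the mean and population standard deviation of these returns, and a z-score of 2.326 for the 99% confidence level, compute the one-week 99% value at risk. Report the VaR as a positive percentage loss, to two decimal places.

r̄ = (0.63 − 0.99 + 0.57 + 1.42 − 0.02 + 0.1 − 0.41 − 0.52) / 8 = 0.0975%
Σ(r − r̄)² = (0.63 − 0.0975)² + (-0.99 − 0.0975)² + (0.57 − 0.0975)² + … = 4.0912
σ = √[4.0912 / 8] = 0.7151%
VaR = −(r̄ − z·σ) = −(0.0975 − 2.326 × 0.7151) = −(-1.5658) = 1.5658%

1.57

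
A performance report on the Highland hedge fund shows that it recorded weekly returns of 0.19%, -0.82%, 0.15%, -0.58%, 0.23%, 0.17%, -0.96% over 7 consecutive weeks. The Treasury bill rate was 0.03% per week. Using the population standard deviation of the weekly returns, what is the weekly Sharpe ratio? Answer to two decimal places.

r̄ = (0.19 − 0.82 + 0.15 − 0.58 + 0.23 + 0.17 − 0.96) / 7 = -1.620 / 7 = -0.2314%
Σ(r − r̄)² = (0.19 − (-0.2314))² + (-0.82 − (-0.2314))² + (0.15 − (-0.2314))² + … = 1.6959
population σ = √(1.6959 / 7) = √0.2423 = 0.4922%
Sharpe = (r̄ − rf) / σ = (-0.2314 − 0.03) / 0.4922 = -0.2614 / 0.4922 = -0.5311

-0.53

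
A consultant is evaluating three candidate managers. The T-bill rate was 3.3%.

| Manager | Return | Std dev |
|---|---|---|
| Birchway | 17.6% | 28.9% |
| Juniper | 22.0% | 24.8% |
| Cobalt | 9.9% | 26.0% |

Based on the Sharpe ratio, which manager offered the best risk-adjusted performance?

Birchway: Sharpe ratio = (17.6% − 3.3%) / 28.9% = 0.495
Juniper: Sharpe ratio = (22.0% − 3.3%) / 24.8% = 0.754
Cobalt: Sharpe ratio = (9.9% − 3.3%) / 26.0% = 0.254
Highest: Juniper (0.754).

Juniper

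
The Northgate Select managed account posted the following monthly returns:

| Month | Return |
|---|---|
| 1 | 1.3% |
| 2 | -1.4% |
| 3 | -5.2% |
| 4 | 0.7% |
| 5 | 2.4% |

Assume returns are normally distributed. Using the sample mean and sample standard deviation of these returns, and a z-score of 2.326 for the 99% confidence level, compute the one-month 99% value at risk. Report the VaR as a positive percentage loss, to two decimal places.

7.42

μ = (1.3 − 1.4 − 5.2 + 0.7 + 2.4) / 5 = -0.4400%
Sample σ = √[Σ(r − μ)² / 4] = √[35.9720 / 4] = √8.9930 = 2.9988%
VaR = −(μ − z·σ) = −(-0.4400 − 2.326 × 2.9988) = −(-7.4152) = 7.4152%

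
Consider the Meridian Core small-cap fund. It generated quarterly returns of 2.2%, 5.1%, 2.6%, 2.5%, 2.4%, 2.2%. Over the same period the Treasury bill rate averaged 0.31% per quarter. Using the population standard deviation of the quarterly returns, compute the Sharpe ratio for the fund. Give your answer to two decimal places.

r̄ = (2.2 + 5.1 + 2.6 + 2.5 + 2.4 + 2.2) / 6 = 17.00 / 6 = 2.8333%
Σ(r − r̄)² = 6.2933; population σ = √(6.2933/6) = 1.0242%
Sharpe = (r̄ − rf) / σ = (2.8333 − 0.31) / 1.0242 = 2.5233 / 1.0242 = 2.4637

2.46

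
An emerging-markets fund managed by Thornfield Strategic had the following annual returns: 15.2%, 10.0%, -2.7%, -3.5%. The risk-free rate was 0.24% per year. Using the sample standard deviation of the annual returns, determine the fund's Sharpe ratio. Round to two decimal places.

0.48

r̄ = (15.2 + 10 − 2.7 − 3.5) / 4 = 19.00 / 4 = 4.7500%
Sample σ = √[Σ(r − r̄)² / 3] = √[260.3300 / 3] = √86.7767 = 9.3154%
Sharpe = (r̄ − rf) / σ = (4.7500 − 0.24) / 9.3154 = 4.5100 / 9.3154 = 0.4841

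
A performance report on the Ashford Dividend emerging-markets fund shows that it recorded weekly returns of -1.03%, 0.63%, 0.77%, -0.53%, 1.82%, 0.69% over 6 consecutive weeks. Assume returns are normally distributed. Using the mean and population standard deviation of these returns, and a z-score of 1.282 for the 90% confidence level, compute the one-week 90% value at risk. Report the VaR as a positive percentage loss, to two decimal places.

0.80

r̄ = (-1.03 + 0.63 + 0.77 − 0.53 + 1.82 + 0.69) / 6 = 0.3917%
Population std dev = √[5.1997 / 6] = 0.9309%
VaR = −(r̄ − z·σ) = −(0.3917 − 1.282 × 0.9309) = −(-0.8017) = 0.8017%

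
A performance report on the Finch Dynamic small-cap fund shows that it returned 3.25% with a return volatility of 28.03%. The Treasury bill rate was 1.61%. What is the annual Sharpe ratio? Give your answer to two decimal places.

Sharpe = (Rp − Rf) / σp = (3.25% − 1.61%) / 28.03% = 1.64% / 28.03% = 0.0585

0.06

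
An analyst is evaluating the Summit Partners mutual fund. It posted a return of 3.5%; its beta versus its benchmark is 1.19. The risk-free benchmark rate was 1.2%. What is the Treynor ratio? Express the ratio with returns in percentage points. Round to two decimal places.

1.93

Treynor = (Rp − Rf) / β = (3.5% − 1.2%) / 1.19 = 2.30 / 1.19 = 1.9328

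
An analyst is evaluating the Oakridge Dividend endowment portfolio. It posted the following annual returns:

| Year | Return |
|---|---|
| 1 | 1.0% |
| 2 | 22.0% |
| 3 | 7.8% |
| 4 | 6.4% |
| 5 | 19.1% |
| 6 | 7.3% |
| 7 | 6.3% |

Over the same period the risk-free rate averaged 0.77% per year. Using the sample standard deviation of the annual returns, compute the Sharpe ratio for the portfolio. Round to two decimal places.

r̄ = (1 + 22 + 7.8 + 6.4 + 19.1 + 7.3 + 6.3) / 7 = 9.9857%
Sample std dev = √[346.5886 / 6] = 7.6003%
Sharpe = (r̄ − rf) / σ = (9.9857 − 0.77) / 7.6003 = 9.2157 / 7.6003 = 1.2125

1.21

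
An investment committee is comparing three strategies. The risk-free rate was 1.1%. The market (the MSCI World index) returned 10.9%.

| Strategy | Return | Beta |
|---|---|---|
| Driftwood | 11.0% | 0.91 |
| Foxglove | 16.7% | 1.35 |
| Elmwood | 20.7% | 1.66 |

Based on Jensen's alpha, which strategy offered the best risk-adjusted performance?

Driftwood: α = 11.0% − [1.1% + 0.91 × (10.9% − 1.1%)] = 0.982
Foxglove: α = 16.7% − [1.1% + 1.35 × (10.9% − 1.1%)] = 2.370
Elmwood: α = 20.7% − [1.1% + 1.66 × (10.9% − 1.1%)] = 3.332
Highest: Elmwood (3.332).

Elmwood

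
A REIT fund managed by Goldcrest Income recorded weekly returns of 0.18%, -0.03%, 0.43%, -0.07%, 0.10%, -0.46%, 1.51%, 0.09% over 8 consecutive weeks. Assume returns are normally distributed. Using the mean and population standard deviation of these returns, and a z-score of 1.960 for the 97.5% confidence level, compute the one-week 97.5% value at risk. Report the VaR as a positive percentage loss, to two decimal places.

0.84

r̄ = (0.18 − 0.03 + 0.43 − 0.07 + 0.1 − 0.46 + 1.51 + 0.09) / 8 = 1.750 / 8 = 0.2188%
Σ(r − r̄)² = 2.3501; population σ = √(2.3501/8) = 0.5420%
VaR = −(r̄ − z·σ) = −(0.2188 − 1.960 × 0.5420) = −(-0.8435) = 0.8435%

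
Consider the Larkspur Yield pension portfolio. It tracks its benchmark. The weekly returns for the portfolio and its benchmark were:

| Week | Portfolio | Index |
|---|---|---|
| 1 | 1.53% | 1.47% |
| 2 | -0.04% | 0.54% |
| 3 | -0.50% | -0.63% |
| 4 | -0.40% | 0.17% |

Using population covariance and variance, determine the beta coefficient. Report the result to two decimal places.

0.99

r̄p = 0.1475%,  r̄m = 0.3875%
Cov = Σ(rp − r̄p)(rm − r̄m) / 4 = 0.5615
Var(rm) = Σ(rm − r̄m)² / 4 = 0.5694
β = Cov / Var = 0.5615 / 0.5694 = 0.9861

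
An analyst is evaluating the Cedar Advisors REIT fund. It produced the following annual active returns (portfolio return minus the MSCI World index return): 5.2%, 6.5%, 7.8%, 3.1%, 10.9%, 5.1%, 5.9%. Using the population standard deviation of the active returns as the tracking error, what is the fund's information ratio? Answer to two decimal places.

μ = (5.2 + 6.5 + 7.8 + 3.1 + 10.9 + 5.1 + 5.9) / 7 = 44.50 / 7 = 6.3571%
Σ(r − μ)² = (5.2 − 6.3571)² + (6.5 − 6.3571)² + … = 36.4771
σ = √[36.4771 / 7] = 2.2828%
IR = μ / tracking error = 6.3571 / 2.2828 = 2.7848

2.78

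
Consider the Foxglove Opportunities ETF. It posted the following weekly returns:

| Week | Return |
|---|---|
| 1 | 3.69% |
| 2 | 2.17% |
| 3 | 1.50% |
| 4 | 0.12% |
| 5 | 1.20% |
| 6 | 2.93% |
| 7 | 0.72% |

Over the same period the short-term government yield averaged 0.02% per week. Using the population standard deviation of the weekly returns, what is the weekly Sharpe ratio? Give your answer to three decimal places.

1.502

Mean return r̄ = 12.330 / 7 = 1.7614%
Population σ = √[Σ(r − r̄)² / 7] = √[9.4143 / 7] = √1.3449 = 1.1597%
Sharpe = (r̄ − rf) / σ = (1.7614 − 0.02) / 1.1597 = 1.7414 / 1.1597 = 1.5016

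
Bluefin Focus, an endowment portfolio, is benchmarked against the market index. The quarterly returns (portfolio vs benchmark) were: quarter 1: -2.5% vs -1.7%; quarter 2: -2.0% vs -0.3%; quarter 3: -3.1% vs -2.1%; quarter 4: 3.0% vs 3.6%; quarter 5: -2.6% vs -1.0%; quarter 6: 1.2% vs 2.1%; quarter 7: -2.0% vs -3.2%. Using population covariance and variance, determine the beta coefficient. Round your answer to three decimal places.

r̄p = -1.1429%,  r̄m = -0.3714%
Cov = Σ(rp − r̄p)(rm − r̄m) / 7 = 4.3869
Var(rm) = Σ(rm − r̄m)² / 7 = 5.0049
β = Cov / Var = 4.3869 / 5.0049 = 0.8765

0.877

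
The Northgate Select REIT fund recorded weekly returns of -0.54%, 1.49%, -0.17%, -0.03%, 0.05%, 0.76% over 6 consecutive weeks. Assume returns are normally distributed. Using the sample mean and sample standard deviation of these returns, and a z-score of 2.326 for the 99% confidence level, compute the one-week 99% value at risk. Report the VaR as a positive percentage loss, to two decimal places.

r̄ = (-0.54 + 1.49 − 0.17 − 0.03 + 0.05 + 0.76) / 6 = 1.560 / 6 = 0.2600%
Sample std dev = √[2.7160 / 5] = 0.7370%
VaR = −(r̄ − z·σ) = −(0.2600 − 2.326 × 0.7370) = −(-1.4543) = 1.4543%

1.45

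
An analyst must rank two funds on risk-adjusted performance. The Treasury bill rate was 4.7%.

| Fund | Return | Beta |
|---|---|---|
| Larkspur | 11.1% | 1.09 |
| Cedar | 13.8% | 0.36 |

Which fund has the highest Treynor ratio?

Larkspur: Treynor = (11.1% − 4.7%) / 1.09 = 5.872
Cedar: Treynor = (13.8% − 4.7%) / 0.36 = 25.278
Highest: Cedar (25.278).

Cedar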